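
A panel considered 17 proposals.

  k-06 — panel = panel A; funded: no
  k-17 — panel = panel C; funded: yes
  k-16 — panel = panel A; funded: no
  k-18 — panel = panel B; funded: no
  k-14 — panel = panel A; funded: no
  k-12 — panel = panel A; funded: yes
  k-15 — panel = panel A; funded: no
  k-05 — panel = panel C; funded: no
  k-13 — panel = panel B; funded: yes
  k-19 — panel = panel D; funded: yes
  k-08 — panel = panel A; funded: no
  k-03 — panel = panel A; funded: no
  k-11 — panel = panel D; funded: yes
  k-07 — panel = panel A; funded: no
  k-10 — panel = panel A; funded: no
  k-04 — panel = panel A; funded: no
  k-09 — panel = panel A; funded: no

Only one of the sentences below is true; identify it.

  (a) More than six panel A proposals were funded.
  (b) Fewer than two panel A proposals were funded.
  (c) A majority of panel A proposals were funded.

(b)

|A| = 11, |A ∩ B| = 1, |A ∖ B| = 10.
(a) requires |A ∩ B| > 6: false.
(b) requires |A ∩ B| < 2: true.
(c) requires |A ∩ B| > |A ∖ B|: false.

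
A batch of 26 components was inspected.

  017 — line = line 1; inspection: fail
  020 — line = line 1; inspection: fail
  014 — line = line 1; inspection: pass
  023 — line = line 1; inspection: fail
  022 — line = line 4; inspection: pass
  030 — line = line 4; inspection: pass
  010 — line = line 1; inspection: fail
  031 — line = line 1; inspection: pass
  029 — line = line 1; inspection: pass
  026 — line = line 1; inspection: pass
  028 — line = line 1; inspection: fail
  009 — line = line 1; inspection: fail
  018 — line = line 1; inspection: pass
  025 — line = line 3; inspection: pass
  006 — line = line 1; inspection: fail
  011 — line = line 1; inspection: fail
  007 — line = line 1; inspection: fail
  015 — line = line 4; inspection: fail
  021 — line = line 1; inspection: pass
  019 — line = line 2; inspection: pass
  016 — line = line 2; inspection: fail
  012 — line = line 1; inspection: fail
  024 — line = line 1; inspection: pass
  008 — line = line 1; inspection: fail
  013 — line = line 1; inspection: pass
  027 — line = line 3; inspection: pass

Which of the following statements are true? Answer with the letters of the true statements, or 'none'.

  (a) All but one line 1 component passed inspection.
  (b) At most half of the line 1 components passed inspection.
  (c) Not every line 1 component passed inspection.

(b), (c)

|A| = 19, |A ∩ B| = 8, |A ∖ B| = 11.
(a) |A ∖ B| = 1: fails.
(b) |A ∩ B| ≤ |A ∖ B|: holds.
(c) A ⊄ B (|A ∖ B| ≥ 1): holds.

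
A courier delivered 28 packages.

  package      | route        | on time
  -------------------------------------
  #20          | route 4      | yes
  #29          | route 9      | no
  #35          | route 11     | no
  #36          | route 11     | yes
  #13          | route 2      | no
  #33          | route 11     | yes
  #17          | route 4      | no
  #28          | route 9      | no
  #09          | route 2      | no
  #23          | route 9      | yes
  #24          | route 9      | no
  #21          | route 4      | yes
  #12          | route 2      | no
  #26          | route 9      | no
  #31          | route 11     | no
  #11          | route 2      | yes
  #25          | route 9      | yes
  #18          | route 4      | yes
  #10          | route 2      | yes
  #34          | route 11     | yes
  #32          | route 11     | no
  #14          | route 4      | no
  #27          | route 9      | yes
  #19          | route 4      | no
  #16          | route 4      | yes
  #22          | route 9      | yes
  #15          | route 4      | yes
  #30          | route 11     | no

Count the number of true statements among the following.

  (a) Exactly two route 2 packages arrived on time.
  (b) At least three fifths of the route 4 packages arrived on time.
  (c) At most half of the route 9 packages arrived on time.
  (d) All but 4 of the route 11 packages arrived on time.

4

(a) route 2: |A| = 5, |A ∩ B| = 2; needs |A ∩ B| = 2 — true.
(b) route 4: |A| = 8, |A ∩ B| = 5; needs |A ∩ B| / |A| ≥ 3/5 — true.
(c) route 9: |A| = 8, |A ∩ B| = 4; needs |A ∩ B| ≤ |A ∖ B| — true.
(d) route 11: |A| = 7, |A ∩ B| = 3; needs |A ∖ B| = 4 — true.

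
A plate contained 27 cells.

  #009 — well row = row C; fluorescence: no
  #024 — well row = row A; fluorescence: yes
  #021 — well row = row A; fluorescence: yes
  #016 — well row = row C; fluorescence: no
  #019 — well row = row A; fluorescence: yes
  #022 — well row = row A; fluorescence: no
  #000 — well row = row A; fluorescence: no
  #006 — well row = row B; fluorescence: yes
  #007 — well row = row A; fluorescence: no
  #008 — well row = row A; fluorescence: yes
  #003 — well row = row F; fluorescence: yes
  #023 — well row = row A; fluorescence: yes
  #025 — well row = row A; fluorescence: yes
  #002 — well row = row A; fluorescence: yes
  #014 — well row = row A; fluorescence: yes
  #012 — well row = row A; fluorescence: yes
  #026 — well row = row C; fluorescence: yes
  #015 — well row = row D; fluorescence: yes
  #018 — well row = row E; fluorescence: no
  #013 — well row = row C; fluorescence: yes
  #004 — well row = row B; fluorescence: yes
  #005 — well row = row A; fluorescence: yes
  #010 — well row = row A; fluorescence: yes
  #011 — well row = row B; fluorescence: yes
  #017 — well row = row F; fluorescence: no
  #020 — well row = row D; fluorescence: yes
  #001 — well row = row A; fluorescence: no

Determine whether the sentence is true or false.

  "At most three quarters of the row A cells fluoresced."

Truth condition: |A ∩ B| / |A| ≤ 3/4.
|A| = 15, |A ∩ B| = 11, |A ∖ B| = 4.
|A ∩ B|/|A| = 11/15, so the statement is true.

True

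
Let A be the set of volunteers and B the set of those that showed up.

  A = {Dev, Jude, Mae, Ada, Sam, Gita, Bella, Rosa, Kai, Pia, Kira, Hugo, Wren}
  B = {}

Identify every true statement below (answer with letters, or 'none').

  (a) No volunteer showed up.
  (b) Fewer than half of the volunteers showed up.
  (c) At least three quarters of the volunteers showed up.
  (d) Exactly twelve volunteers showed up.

(a), (b)

|A| = 13, |A ∩ B| = 0, |A ∖ B| = 13.
(a) A ∩ B = ∅ (|A ∩ B| = 0): holds.
(b) |A ∩ B| < |A ∖ B|: holds.
(c) |A ∩ B| / |A| ≥ 3/4: fails.
(d) |A ∩ B| = 12: fails.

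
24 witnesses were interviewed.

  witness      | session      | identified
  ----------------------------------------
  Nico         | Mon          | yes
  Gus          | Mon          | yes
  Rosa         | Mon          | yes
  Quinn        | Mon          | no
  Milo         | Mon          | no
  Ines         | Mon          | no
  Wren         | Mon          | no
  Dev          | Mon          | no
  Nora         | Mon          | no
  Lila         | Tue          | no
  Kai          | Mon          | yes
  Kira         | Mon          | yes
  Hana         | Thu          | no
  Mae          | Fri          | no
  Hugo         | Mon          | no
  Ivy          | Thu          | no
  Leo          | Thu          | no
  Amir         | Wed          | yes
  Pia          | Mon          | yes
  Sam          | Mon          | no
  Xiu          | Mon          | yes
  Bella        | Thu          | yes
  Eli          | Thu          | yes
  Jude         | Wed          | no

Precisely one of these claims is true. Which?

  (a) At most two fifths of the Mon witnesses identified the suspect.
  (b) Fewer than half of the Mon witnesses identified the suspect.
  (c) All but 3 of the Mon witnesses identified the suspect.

(b)

|A| = 15, |A ∩ B| = 7, |A ∖ B| = 8.
(a) requires |A ∩ B| / |A| ≤ 2/5: false.
(b) requires |A ∩ B| < |A ∖ B|: true.
(c) requires |A ∖ B| = 3: false.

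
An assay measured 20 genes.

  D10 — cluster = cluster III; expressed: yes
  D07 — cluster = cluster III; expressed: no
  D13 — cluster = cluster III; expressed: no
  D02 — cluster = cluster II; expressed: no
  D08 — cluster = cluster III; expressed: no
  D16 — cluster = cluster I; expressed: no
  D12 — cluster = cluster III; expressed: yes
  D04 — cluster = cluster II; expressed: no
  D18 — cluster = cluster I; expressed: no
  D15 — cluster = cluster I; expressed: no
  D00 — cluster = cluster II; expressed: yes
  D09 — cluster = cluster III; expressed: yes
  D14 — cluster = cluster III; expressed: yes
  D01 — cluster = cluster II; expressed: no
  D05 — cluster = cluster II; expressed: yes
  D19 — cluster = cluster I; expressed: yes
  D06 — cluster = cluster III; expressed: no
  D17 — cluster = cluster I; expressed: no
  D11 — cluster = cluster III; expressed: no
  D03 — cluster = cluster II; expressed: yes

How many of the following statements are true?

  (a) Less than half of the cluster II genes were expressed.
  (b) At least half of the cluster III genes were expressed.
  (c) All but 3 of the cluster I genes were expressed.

(a) cluster II: |A| = 6, |A ∩ B| = 3; needs |A ∩ B| < |A ∖ B| — false.
(b) cluster III: |A| = 9, |A ∩ B| = 4; needs |A ∩ B| ≥ |A ∖ B| — false.
(c) cluster I: |A| = 5, |A ∩ B| = 1; needs |A ∖ B| = 3 — false.

0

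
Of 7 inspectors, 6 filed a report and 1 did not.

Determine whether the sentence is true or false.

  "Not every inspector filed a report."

True

'Not every inspector filed a report' holds iff A ⊄ B (|A ∖ B| ≥ 1).
|A| = 7, |A ∩ B| = 6, |A ∖ B| = 1.
So the statement is true.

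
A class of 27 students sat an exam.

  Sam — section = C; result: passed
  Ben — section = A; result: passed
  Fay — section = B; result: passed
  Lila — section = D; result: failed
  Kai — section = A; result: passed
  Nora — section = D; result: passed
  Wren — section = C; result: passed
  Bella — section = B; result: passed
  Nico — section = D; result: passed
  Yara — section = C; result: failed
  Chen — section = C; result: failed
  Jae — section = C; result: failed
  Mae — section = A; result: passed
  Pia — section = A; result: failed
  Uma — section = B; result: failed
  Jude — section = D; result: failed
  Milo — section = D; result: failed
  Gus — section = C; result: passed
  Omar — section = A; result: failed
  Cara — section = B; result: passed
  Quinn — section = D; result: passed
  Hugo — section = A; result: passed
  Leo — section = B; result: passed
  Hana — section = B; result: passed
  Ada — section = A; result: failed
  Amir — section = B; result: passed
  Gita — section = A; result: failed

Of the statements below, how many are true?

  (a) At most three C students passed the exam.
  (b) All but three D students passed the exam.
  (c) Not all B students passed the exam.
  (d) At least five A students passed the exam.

3

(a) C: |A| = 6, |A ∩ B| = 3; needs |A ∩ B| ≤ 3 — true.
(b) D: |A| = 6, |A ∩ B| = 3; needs |A ∖ B| = 3 — true.
(c) B: |A| = 7, |A ∩ B| = 6; needs A ⊄ B (|A ∖ B| ≥ 1) — true.
(d) A: |A| = 8, |A ∩ B| = 4; needs |A ∩ B| ≥ 5 — false.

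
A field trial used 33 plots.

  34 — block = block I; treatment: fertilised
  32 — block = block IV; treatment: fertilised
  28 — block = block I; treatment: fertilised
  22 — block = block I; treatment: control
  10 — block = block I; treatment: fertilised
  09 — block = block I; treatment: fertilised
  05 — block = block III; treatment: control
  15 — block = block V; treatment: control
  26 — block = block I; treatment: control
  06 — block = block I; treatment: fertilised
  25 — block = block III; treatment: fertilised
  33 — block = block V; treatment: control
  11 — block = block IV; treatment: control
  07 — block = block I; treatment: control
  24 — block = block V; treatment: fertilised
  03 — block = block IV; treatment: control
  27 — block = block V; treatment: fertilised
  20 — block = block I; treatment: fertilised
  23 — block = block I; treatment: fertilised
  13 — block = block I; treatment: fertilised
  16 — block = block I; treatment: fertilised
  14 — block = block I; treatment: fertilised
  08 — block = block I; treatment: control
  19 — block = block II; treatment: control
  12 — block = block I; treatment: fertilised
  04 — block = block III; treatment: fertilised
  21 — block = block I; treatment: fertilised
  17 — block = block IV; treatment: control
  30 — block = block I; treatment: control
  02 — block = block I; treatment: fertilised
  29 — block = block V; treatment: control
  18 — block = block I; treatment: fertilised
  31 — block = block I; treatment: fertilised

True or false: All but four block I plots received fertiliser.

False

Truth condition: |A ∖ B| = 4.
|A| = 20, |A ∩ B| = 15, |A ∖ B| = 5.
|A ∖ B| = 5, so the statement is false.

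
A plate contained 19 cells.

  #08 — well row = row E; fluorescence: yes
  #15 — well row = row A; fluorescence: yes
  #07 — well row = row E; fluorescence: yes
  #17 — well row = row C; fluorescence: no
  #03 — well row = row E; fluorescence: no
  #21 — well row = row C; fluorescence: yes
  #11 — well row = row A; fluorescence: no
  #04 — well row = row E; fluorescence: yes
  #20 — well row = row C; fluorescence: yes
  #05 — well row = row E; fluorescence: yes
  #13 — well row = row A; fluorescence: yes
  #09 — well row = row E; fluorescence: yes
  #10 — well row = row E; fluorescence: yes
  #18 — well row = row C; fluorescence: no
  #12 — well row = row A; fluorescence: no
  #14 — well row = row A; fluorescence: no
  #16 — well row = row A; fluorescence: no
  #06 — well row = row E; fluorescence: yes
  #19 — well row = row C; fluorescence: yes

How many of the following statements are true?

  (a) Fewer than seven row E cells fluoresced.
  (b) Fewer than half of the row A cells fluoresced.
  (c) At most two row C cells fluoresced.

1

(a) row E: |A| = 8, |A ∩ B| = 7; needs |A ∩ B| < 7 — false.
(b) row A: |A| = 6, |A ∩ B| = 2; needs |A ∩ B| < |A ∖ B| — true.
(c) row C: |A| = 5, |A ∩ B| = 3; needs |A ∩ B| ≤ 2 — false.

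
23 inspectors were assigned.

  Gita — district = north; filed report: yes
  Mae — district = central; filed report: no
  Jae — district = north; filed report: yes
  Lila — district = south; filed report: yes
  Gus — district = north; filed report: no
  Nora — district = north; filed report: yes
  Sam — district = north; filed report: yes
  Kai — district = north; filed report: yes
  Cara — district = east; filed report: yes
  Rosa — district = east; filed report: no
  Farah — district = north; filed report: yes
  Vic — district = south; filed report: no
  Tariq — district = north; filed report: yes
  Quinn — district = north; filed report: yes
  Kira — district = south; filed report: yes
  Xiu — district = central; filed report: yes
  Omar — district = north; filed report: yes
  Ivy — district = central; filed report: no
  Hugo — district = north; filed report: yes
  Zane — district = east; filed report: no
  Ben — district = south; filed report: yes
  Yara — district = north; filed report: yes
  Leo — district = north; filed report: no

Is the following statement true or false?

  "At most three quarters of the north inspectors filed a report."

Truth condition: |A ∩ B| / |A| ≤ 3/4.
A (the restrictor) = {Gita, Jae, Gus, Nora, Sam, Kai, Farah, Tariq, Quinn, Omar, Hugo, Yara, Leo}, |A| = 13.
A ∩ B = {Gita, Jae, Nora, Sam, Kai, Farah, Tariq, Quinn, Omar, Hugo, Yara}, so |A ∩ B| = 11.
A ∖ B = {Gus, Leo}, so |A ∖ B| = 2.
|A ∩ B|/|A| = 11/13, so the statement is false.

False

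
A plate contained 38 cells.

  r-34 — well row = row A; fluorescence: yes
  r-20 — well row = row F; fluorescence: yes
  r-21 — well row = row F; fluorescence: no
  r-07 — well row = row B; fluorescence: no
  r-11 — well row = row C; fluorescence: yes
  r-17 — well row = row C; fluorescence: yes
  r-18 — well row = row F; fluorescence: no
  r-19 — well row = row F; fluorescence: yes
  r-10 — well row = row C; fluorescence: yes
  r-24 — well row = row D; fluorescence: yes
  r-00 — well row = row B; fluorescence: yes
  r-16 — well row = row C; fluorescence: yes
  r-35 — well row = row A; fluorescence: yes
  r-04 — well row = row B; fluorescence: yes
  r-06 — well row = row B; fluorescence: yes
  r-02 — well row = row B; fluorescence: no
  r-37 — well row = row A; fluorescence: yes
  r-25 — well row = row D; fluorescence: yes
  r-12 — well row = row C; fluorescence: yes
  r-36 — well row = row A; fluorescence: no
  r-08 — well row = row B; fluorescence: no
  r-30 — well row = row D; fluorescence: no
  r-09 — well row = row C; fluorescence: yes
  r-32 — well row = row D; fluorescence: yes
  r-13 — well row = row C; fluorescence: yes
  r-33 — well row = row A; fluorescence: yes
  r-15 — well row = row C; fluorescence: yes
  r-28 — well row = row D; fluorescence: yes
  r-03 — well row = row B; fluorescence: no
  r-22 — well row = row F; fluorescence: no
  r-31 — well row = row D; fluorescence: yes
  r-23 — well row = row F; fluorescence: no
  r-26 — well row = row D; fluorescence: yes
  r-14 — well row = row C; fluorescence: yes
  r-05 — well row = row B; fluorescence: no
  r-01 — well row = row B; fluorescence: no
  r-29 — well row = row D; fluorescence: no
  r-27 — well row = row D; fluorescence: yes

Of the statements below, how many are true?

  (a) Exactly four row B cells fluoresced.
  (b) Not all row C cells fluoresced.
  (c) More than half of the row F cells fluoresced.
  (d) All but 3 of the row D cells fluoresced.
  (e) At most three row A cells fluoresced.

0

(a) row B: |A| = 9, |A ∩ B| = 3; needs |A ∩ B| = 4 — false.
(b) row C: |A| = 9, |A ∩ B| = 9; needs A ⊄ B (|A ∖ B| ≥ 1) — false.
(c) row F: |A| = 6, |A ∩ B| = 2; needs |A ∩ B| > |A ∖ B| — false.
(d) row D: |A| = 9, |A ∩ B| = 7; needs |A ∖ B| = 3 — false.
(e) row A: |A| = 5, |A ∩ B| = 4; needs |A ∩ B| ≤ 3 — false.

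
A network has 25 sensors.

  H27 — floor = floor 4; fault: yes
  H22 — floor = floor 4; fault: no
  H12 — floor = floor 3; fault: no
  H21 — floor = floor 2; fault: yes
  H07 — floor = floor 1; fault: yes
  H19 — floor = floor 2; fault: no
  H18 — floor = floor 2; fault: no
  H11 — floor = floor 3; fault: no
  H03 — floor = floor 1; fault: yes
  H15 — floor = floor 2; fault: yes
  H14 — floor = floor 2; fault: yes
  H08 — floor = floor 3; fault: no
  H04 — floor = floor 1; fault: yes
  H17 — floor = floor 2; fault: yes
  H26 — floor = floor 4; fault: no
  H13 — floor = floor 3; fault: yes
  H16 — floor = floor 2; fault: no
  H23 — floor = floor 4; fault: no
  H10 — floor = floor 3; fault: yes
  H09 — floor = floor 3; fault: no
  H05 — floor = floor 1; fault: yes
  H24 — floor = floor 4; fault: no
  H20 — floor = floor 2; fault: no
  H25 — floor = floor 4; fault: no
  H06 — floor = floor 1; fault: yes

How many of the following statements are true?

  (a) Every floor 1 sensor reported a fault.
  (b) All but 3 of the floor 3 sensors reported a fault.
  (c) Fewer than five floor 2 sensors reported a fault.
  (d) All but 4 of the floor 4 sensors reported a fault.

(a) floor 1: |A| = 5, |A ∩ B| = 5; needs A ⊆ B, i.e. every element of A is in B (|A ∖ B| = 0) — true.
(b) floor 3: |A| = 6, |A ∩ B| = 2; needs |A ∖ B| = 3 — false.
(c) floor 2: |A| = 8, |A ∩ B| = 4; needs |A ∩ B| < 5 — true.
(d) floor 4: |A| = 6, |A ∩ B| = 1; needs |A ∖ B| = 4 — false.

2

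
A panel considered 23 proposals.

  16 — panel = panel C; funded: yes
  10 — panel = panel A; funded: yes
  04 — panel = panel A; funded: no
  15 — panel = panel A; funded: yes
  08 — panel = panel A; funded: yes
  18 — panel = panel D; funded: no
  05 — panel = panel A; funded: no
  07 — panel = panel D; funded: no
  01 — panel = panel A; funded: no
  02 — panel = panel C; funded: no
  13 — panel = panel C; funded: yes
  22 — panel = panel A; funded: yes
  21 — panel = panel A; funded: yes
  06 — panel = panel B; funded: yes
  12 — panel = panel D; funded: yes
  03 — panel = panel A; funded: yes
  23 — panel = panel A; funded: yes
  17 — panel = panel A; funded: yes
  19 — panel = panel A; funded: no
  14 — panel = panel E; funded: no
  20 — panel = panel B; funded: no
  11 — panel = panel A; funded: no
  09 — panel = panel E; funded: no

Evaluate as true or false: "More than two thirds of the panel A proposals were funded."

False

The determiner here denotes the relation: |A ∩ B| / |A| > 2/3.
A (the restrictor) = {10, 04, 15, 08, 05, 01, 22, 21, 03, 23, 17, 19, 11}, |A| = 13.
A ∩ B = {10, 15, 08, 22, 21, 03, 23, 17}, so |A ∩ B| = 8.
A ∖ B = {04, 05, 01, 19, 11}, so |A ∖ B| = 5.
|A ∩ B|/|A| = 8/13, so the statement is false.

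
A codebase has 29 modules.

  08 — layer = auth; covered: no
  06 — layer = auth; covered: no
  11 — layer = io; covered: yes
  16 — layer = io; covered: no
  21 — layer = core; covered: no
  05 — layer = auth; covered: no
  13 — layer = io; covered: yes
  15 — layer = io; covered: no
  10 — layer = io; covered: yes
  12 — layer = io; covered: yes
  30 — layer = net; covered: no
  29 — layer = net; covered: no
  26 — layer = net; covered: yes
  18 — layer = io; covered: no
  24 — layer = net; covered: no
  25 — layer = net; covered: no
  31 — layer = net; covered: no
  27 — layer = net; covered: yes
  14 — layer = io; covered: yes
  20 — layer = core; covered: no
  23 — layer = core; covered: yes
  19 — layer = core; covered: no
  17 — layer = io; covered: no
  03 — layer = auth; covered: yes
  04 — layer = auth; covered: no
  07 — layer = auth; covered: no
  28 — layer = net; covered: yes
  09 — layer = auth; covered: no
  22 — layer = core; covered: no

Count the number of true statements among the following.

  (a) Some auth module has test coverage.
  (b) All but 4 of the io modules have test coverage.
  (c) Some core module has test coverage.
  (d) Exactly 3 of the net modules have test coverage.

4

(a) auth: |A| = 7, |A ∩ B| = 1; needs A ∩ B ≠ ∅ (|A ∩ B| ≥ 1) — true.
(b) io: |A| = 9, |A ∩ B| = 5; needs |A ∖ B| = 4 — true.
(c) core: |A| = 5, |A ∩ B| = 1; needs A ∩ B ≠ ∅ (|A ∩ B| ≥ 1) — true.
(d) net: |A| = 8, |A ∩ B| = 3; needs |A ∩ B| = 3 — true.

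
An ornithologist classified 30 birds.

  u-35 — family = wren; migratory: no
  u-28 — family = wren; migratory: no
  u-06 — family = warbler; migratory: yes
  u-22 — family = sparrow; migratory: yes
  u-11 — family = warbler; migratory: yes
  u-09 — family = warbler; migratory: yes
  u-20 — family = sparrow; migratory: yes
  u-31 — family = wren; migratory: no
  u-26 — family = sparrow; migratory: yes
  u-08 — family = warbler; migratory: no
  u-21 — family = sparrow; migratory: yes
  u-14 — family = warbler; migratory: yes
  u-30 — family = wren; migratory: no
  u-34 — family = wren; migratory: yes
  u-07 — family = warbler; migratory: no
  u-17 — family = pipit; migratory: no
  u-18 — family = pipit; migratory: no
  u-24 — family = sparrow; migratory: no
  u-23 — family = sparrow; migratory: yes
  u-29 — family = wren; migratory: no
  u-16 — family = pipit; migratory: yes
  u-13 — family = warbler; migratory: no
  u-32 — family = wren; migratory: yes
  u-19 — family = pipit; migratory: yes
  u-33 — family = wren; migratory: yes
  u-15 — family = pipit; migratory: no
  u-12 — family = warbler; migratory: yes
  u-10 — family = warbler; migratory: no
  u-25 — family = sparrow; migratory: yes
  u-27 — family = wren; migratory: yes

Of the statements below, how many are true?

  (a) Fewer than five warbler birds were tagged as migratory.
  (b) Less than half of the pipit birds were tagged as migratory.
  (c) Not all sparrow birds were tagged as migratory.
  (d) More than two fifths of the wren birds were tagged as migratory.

(a) warbler: |A| = 9, |A ∩ B| = 5; needs |A ∩ B| < 5 — false.
(b) pipit: |A| = 5, |A ∩ B| = 2; needs |A ∩ B| < |A ∖ B| — true.
(c) sparrow: |A| = 7, |A ∩ B| = 6; needs A ⊄ B (|A ∖ B| ≥ 1) — true.
(d) wren: |A| = 9, |A ∩ B| = 4; needs |A ∩ B| / |A| > 2/5 — true.

3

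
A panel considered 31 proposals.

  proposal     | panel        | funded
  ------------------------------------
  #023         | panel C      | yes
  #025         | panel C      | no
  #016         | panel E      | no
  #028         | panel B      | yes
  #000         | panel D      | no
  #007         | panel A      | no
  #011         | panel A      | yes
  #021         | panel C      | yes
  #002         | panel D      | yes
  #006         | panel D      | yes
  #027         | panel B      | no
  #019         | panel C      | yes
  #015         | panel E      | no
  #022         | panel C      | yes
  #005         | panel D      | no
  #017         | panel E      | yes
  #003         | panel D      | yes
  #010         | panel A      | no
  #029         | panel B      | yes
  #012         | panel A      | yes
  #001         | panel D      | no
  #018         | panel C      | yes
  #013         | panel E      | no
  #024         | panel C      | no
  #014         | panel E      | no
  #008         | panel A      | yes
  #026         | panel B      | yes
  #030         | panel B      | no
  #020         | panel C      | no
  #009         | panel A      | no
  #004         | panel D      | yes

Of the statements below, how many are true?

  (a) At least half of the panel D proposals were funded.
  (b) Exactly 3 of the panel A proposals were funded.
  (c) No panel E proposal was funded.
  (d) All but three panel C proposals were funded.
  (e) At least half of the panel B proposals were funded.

(a) panel D: |A| = 7, |A ∩ B| = 4; needs |A ∩ B| ≥ |A ∖ B| — true.
(b) panel A: |A| = 6, |A ∩ B| = 3; needs |A ∩ B| = 3 — true.
(c) panel E: |A| = 5, |A ∩ B| = 1; needs A ∩ B = ∅ (|A ∩ B| = 0) — false.
(d) panel C: |A| = 8, |A ∩ B| = 5; needs |A ∖ B| = 3 — true.
(e) panel B: |A| = 5, |A ∩ B| = 3; needs |A ∩ B| ≥ |A ∖ B| — true.

4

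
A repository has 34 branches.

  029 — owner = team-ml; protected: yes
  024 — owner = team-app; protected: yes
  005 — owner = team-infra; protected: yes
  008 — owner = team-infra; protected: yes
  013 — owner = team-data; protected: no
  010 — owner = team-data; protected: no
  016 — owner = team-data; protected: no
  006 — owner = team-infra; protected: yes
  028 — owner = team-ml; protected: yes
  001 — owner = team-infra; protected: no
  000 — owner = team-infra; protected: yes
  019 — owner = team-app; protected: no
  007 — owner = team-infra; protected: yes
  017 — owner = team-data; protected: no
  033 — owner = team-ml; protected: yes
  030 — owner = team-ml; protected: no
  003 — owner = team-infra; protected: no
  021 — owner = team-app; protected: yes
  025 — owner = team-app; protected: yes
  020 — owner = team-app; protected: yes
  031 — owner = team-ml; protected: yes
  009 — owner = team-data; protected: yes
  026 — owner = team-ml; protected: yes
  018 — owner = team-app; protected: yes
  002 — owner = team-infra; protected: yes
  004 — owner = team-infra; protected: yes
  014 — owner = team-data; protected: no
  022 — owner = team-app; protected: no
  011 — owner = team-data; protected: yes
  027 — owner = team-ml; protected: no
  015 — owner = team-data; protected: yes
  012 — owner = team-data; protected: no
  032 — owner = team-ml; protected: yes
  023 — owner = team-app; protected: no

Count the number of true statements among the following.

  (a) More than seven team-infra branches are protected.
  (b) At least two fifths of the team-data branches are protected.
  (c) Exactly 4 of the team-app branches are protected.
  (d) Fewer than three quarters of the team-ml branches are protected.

(a) team-infra: |A| = 9, |A ∩ B| = 7; needs |A ∩ B| > 7 — false.
(b) team-data: |A| = 9, |A ∩ B| = 3; needs |A ∩ B| / |A| ≥ 2/5 — false.
(c) team-app: |A| = 8, |A ∩ B| = 5; needs |A ∩ B| = 4 — false.
(d) team-ml: |A| = 8, |A ∩ B| = 6; needs |A ∩ B| / |A| < 3/4 — false.

0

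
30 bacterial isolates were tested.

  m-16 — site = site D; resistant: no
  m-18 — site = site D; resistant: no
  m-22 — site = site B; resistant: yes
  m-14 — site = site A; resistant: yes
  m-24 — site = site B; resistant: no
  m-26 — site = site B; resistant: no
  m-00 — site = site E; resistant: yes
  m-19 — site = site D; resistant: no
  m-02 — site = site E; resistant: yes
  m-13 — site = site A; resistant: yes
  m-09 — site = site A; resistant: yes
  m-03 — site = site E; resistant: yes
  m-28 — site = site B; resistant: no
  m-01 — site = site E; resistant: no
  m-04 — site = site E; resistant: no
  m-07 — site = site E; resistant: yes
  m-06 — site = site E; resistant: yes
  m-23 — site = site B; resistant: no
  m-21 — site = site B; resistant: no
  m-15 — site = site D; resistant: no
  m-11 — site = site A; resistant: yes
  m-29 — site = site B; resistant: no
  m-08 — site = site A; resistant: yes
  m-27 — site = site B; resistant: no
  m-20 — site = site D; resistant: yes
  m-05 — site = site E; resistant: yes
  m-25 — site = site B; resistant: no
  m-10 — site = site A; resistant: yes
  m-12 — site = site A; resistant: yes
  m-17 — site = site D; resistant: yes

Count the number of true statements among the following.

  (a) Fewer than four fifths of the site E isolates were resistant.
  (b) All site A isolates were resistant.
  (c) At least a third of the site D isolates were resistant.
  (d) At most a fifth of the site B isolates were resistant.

(a) site E: |A| = 8, |A ∩ B| = 6; needs |A ∩ B| / |A| < 4/5 — true.
(b) site A: |A| = 7, |A ∩ B| = 7; needs A ⊆ B, i.e. every element of A is in B (|A ∖ B| = 0) — true.
(c) site D: |A| = 6, |A ∩ B| = 2; needs |A ∩ B| / |A| ≥ 1/3 — true.
(d) site B: |A| = 9, |A ∩ B| = 1; needs |A ∩ B| / |A| ≤ 1/5 — true.

4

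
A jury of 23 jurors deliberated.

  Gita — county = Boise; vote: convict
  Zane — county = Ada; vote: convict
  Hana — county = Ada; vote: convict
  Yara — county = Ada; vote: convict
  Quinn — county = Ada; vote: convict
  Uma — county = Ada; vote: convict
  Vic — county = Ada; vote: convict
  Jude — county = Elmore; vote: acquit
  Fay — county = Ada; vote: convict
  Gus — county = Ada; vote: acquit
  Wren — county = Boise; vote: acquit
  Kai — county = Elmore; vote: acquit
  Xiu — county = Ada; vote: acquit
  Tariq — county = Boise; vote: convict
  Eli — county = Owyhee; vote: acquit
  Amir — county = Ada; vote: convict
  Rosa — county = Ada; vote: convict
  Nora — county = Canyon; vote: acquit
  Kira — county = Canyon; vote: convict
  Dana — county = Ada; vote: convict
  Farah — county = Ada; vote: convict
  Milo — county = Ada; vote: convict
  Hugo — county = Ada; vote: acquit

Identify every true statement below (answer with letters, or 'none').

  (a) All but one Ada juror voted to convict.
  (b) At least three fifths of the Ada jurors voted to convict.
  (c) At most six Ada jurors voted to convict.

|A| = 15, |A ∩ B| = 12, |A ∖ B| = 3.
(a) |A ∖ B| = 1: fails.
(b) |A ∩ B| / |A| ≥ 3/5: holds.
(c) |A ∩ B| ≤ 6: fails.

(b)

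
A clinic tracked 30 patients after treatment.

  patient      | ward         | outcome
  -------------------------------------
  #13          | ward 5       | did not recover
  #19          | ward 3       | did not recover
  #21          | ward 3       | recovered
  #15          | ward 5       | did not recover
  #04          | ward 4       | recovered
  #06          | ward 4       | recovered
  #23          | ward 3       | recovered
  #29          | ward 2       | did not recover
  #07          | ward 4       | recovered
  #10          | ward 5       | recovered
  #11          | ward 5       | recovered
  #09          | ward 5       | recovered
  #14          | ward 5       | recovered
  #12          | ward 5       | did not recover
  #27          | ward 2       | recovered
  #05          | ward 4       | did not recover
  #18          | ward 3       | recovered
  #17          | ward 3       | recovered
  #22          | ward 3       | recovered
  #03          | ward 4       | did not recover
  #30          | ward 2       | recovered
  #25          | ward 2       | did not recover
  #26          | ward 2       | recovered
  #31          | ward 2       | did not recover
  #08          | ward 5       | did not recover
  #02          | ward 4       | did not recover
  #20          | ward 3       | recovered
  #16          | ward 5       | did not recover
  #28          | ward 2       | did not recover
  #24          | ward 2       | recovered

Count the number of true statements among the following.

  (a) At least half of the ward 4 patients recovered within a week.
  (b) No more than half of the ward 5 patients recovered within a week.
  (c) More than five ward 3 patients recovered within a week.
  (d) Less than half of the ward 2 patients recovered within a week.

(a) ward 4: |A| = 6, |A ∩ B| = 3; needs |A ∩ B| ≥ |A ∖ B| — true.
(b) ward 5: |A| = 9, |A ∩ B| = 4; needs |A ∩ B| ≤ |A ∖ B| — true.
(c) ward 3: |A| = 7, |A ∩ B| = 6; needs |A ∩ B| > 5 — true.
(d) ward 2: |A| = 8, |A ∩ B| = 4; needs |A ∩ B| < |A ∖ B| — false.

3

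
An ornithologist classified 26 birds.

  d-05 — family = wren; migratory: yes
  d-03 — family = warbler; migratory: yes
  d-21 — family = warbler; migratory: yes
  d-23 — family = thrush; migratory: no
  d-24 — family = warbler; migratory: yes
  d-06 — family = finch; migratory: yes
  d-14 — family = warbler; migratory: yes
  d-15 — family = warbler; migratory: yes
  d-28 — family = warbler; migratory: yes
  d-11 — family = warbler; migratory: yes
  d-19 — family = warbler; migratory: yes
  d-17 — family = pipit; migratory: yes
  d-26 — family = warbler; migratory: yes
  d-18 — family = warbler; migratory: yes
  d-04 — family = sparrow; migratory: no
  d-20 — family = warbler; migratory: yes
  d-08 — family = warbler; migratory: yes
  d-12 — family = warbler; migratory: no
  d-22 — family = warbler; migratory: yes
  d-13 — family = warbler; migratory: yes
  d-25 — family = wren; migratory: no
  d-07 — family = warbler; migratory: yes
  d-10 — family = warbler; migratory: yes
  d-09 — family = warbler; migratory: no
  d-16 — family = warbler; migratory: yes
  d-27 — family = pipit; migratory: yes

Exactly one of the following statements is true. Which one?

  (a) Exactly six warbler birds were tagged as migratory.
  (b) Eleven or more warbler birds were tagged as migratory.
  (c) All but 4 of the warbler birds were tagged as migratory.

|A| = 19, |A ∩ B| = 17, |A ∖ B| = 2.
(a) requires |A ∩ B| = 6: false.
(b) requires |A ∩ B| ≥ 11: true.
(c) requires |A ∖ B| = 4: false.

(b)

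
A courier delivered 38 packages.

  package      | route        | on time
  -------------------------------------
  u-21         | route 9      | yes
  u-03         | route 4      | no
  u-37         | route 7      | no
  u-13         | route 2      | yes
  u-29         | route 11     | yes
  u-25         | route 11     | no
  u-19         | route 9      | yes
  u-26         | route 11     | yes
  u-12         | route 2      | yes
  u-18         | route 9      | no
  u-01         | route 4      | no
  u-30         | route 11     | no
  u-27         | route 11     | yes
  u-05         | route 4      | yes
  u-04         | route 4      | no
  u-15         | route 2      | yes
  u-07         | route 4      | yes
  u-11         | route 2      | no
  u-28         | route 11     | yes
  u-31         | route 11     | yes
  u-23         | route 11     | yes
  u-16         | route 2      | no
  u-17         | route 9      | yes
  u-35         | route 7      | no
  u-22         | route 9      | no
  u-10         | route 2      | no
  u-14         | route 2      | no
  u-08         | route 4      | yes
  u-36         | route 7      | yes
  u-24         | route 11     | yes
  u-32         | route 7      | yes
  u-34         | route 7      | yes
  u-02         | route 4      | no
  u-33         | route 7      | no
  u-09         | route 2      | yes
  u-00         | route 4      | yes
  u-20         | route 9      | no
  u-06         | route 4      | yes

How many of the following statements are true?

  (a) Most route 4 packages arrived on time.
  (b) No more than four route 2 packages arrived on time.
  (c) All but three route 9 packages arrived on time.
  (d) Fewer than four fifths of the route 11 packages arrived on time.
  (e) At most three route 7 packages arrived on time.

5

(a) route 4: |A| = 9, |A ∩ B| = 5; needs |A ∩ B| > |A ∖ B| — true.
(b) route 2: |A| = 8, |A ∩ B| = 4; needs |A ∩ B| ≤ 4 — true.
(c) route 9: |A| = 6, |A ∩ B| = 3; needs |A ∖ B| = 3 — true.
(d) route 11: |A| = 9, |A ∩ B| = 7; needs |A ∩ B| / |A| < 4/5 — true.
(e) route 7: |A| = 6, |A ∩ B| = 3; needs |A ∩ B| ≤ 3 — true.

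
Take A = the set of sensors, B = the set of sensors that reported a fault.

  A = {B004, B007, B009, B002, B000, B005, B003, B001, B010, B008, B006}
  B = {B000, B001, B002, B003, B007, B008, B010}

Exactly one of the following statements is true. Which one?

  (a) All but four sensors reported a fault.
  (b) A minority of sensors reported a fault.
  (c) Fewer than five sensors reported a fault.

|A| = 11, |A ∩ B| = 7, |A ∖ B| = 4.
(a) requires |A ∖ B| = 4: true.
(b) requires |A ∩ B| < |A ∖ B|: false.
(c) requires |A ∩ B| < 5: false.

(a)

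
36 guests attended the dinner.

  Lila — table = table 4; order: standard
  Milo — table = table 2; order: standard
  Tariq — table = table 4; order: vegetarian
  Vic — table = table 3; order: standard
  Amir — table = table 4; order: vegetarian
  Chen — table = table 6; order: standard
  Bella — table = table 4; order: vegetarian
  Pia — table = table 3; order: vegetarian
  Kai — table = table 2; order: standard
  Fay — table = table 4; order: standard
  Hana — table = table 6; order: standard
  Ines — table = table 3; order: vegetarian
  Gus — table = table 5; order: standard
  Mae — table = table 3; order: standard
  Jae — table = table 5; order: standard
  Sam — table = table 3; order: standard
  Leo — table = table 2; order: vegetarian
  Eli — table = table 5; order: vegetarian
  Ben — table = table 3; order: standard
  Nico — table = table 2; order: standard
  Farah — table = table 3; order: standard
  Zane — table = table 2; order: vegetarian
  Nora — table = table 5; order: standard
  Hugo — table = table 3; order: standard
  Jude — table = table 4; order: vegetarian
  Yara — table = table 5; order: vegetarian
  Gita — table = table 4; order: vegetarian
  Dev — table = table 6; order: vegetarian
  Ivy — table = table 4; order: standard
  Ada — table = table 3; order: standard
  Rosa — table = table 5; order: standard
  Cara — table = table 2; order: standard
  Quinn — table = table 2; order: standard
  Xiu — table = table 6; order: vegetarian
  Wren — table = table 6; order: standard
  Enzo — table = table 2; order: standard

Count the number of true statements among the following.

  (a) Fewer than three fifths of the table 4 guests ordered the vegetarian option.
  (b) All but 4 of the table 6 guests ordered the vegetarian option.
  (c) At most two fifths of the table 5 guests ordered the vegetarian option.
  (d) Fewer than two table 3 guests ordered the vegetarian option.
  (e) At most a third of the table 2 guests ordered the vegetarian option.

2

(a) table 4: |A| = 8, |A ∩ B| = 5; needs |A ∩ B| / |A| < 3/5 — false.
(b) table 6: |A| = 5, |A ∩ B| = 2; needs |A ∖ B| = 4 — false.
(c) table 5: |A| = 6, |A ∩ B| = 2; needs |A ∩ B| / |A| ≤ 2/5 — true.
(d) table 3: |A| = 9, |A ∩ B| = 2; needs |A ∩ B| < 2 — false.
(e) table 2: |A| = 8, |A ∩ B| = 2; needs |A ∩ B| / |A| ≤ 1/3 — true.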